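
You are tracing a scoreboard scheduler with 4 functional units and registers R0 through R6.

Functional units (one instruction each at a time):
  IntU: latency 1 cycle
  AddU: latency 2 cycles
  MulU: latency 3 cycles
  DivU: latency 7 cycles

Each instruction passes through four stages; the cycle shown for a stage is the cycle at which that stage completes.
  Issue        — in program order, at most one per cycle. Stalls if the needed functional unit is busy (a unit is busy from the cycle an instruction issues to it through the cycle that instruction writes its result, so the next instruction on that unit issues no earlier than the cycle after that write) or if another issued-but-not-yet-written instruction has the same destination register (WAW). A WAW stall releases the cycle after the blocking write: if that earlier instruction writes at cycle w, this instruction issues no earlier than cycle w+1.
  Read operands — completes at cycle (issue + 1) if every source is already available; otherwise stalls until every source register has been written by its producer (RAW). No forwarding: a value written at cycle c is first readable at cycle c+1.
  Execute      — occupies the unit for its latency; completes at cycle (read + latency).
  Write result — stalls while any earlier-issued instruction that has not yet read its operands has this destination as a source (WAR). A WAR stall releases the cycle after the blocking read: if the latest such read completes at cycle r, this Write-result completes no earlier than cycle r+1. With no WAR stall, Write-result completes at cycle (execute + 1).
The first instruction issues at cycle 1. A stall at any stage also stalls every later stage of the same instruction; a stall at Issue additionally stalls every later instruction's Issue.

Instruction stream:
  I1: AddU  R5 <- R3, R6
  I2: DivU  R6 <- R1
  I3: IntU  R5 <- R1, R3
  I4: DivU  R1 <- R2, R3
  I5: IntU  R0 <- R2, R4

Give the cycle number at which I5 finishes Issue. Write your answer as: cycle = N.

I1: IS=1 RO=2 EX=4 WR=5
I2: IS=2 RO=3 EX=10 WR=11
I3: IS=6 RO=7 EX=8 WR=9  [WAW R5: wait I1 write@5]
I4: IS=12 RO=13 EX=20 WR=21  [struct: DivU busy until I2 writes@11]
I5: IS=13 RO=14 EX=15 WR=16

cycle = 13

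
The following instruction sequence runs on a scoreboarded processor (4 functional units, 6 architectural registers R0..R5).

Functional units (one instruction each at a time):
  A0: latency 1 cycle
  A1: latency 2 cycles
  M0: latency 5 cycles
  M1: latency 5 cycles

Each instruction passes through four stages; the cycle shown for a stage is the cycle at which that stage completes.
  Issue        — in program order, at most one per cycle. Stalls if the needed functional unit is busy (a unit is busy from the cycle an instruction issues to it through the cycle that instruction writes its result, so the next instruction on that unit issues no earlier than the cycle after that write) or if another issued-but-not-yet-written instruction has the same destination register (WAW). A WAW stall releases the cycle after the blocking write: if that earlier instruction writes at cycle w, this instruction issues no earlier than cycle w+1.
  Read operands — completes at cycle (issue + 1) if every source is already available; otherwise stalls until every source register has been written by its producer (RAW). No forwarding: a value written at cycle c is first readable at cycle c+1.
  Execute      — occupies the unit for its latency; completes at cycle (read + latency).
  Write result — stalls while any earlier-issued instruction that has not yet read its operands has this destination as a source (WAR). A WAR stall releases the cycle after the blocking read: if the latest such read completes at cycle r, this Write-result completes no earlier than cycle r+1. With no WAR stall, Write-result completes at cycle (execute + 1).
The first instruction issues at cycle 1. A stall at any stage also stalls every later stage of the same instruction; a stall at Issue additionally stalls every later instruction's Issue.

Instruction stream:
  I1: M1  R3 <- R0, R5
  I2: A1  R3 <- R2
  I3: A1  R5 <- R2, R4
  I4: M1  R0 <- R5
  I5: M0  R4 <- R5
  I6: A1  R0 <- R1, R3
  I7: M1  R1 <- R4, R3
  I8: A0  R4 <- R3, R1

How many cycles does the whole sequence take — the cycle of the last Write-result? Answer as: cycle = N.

t=1  I1 issues→M1
t=2  I1 reads
t=7  I1 exec-done
t=8  I1 writes R3
t=9  I2 issues→A1
t=10  I2 reads
t=12  I2 exec-done
t=13  I2 writes R3
t=14  I3 issues→A1
t=15  I3 reads | I4 issues→M1
t=16  I5 issues→M0
t=17  I3 exec-done
t=18  I3 writes R5
t=19  I4 reads | I5 reads
t=24  I4 exec-done | I5 exec-done
t=25  I4 writes R0 | I5 writes R4
t=26  I6 issues→A1
t=27  I6 reads | I7 issues→M1
t=28  I7 reads | I8 issues→A0
t=29  I6 exec-done
t=30  I6 writes R0
t=33  I7 exec-done
t=34  I7 writes R1
t=35  I8 reads
t=36  I8 exec-done
t=37  I8 writes R4

cycle = 37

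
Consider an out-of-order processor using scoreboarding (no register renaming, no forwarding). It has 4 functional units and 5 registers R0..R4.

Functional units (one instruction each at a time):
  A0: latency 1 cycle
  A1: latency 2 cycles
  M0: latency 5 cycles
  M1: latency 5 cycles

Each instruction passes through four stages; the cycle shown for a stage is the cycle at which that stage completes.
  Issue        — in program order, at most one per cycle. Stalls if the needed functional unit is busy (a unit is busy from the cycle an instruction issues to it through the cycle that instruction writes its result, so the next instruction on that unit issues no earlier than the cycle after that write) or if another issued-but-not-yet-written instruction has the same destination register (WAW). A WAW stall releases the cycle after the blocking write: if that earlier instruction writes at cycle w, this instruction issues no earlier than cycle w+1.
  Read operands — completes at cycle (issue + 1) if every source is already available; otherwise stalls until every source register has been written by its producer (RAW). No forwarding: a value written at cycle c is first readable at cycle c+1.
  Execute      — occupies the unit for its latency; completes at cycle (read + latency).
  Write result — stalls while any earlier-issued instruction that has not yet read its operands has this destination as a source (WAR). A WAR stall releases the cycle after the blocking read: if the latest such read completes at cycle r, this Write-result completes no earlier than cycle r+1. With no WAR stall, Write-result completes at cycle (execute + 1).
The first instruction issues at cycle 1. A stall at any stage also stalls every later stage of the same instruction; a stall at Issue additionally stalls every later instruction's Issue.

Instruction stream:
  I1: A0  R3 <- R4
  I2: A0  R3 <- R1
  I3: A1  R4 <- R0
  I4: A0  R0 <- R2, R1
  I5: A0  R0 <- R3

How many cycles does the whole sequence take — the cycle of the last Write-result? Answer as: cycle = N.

[I1] 1/2/3/4
[I2] 5/6/7/8  (struct: A0 busy until I1 writes@4)
[I3] 6/7/9/10
[I4] 9/10/11/12  (struct: A0 busy until I2 writes@8)
[I5] 13/14/15/16  (struct: A0 busy until I4 writes@12)

cycle = 16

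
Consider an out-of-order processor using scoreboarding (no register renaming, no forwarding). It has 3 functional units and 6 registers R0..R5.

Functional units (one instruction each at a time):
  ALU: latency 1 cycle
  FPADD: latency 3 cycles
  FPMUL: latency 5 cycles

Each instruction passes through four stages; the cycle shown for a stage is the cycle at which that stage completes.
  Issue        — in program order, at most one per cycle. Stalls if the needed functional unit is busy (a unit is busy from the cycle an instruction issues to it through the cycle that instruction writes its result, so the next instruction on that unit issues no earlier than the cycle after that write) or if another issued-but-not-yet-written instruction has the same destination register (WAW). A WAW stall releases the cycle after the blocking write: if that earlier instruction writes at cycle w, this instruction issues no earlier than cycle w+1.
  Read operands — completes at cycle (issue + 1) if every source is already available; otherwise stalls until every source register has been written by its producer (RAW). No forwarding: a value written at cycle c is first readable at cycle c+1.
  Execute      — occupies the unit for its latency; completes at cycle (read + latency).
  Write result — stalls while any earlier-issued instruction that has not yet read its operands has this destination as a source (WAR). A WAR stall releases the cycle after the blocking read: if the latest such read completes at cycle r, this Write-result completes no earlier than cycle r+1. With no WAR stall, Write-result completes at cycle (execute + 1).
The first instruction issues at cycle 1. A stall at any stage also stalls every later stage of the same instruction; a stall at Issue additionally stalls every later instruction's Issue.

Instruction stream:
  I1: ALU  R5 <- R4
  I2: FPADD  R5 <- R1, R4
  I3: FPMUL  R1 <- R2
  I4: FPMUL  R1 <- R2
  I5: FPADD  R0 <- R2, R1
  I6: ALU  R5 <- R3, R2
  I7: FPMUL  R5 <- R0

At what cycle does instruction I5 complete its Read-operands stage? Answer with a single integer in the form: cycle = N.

t=1  I1 issues→ALU
t=2  I1 reads
t=3  I1 exec-done
t=4  I1 writes R5
t=5  I2 issues→FPADD
t=6  I2 reads | I3 issues→FPMUL
t=7  I3 reads
t=9  I2 exec-done
t=10  I2 writes R5
t=12  I3 exec-done
t=13  I3 writes R1
t=14  I4 issues→FPMUL
t=15  I4 reads | I5 issues→FPADD
t=16  I6 issues→ALU
t=17  I6 reads
t=18  I6 exec-done
t=19  I6 writes R5
t=20  I4 exec-done
t=21  I4 writes R1
t=22  I5 reads | I7 issues→FPMUL
t=25  I5 exec-done
t=26  I5 writes R0
t=27  I7 reads
t=32  I7 exec-done
t=33  I7 writes R5

cycle = 22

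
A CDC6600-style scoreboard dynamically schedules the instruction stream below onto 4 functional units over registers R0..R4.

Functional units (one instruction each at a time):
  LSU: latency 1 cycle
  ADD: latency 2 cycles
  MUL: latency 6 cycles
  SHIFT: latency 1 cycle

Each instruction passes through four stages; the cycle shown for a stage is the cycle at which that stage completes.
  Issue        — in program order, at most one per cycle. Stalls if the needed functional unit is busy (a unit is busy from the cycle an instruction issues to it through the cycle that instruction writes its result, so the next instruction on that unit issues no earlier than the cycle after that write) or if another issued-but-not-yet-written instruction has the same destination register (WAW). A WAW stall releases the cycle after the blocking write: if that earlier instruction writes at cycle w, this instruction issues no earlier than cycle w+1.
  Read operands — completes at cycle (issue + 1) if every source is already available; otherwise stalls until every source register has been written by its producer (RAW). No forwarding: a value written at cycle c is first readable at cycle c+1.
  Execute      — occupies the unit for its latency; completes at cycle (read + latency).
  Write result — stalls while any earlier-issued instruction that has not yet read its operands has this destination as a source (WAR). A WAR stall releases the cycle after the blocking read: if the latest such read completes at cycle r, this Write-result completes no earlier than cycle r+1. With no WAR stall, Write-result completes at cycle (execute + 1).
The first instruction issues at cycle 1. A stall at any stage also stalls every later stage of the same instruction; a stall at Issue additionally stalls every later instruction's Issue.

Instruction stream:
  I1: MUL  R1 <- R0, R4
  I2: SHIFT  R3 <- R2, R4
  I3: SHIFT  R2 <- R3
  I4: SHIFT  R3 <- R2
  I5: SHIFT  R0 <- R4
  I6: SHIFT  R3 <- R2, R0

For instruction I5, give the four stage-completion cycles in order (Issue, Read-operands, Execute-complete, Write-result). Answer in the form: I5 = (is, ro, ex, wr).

c1: I1→MUL
c2: I1 RO; I2→SHIFT
c3: I2 RO
c4: I2 EX
c5: I2 WR R3
c6: I3→SHIFT
c7: I3 RO
c8: I1 EX; I3 EX
c9: I1 WR R1; I3 WR R2
c10: I4→SHIFT
c11: I4 RO
c12: I4 EX
c13: I4 WR R3
c14: I5→SHIFT
c15: I5 RO
c16: I5 EX
c17: I5 WR R0
c18: I6→SHIFT
c19: I6 RO
c20: I6 EX
c21: I6 WR R3

I5 = (14, 15, 16, 17)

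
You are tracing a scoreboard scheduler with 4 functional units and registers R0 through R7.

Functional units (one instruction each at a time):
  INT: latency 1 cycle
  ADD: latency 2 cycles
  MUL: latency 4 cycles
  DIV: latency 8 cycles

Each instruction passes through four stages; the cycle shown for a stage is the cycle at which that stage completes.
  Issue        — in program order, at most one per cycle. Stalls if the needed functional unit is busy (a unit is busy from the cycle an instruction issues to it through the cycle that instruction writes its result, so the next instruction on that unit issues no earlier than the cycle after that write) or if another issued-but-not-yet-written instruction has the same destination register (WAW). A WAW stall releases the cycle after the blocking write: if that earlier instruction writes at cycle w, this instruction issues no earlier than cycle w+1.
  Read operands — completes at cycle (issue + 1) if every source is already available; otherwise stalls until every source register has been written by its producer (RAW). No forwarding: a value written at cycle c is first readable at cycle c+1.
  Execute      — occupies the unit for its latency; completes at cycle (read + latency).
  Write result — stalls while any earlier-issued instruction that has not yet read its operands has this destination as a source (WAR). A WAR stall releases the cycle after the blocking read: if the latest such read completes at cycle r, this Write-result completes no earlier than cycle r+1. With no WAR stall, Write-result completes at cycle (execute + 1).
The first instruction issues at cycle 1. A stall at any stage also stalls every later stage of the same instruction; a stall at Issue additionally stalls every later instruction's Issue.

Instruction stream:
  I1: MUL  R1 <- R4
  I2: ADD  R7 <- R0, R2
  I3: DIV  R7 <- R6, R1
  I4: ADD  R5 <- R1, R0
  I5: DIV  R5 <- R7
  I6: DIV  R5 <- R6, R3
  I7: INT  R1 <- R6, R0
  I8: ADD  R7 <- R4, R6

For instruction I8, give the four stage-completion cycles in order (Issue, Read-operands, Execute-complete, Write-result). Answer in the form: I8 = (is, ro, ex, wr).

I8 = (31, 32, 34, 35)

t=1  I1 dispatched to MUL
t=2  I1 operands ready, I2 dispatched to ADD
t=3  I2 operands ready
t=5  I2 complete
t=6  I1 complete, R7←I2
t=7  R1←I1, I3 dispatched to DIV
t=8  I3 operands ready, I4 dispatched to ADD
t=9  I4 operands ready
t=11  I4 complete
t=12  R5←I4
t=16  I3 complete
t=17  R7←I3
t=18  I5 dispatched to DIV
t=19  I5 operands ready
t=27  I5 complete
t=28  R5←I5
t=29  I6 dispatched to DIV
t=30  I6 operands ready, I7 dispatched to INT
t=31  I7 operands ready, I8 dispatched to ADD
t=32  I7 complete, I8 operands ready
t=33  R1←I7
t=34  I8 complete
t=35  R7←I8
t=38  I6 complete
t=39  R5←I6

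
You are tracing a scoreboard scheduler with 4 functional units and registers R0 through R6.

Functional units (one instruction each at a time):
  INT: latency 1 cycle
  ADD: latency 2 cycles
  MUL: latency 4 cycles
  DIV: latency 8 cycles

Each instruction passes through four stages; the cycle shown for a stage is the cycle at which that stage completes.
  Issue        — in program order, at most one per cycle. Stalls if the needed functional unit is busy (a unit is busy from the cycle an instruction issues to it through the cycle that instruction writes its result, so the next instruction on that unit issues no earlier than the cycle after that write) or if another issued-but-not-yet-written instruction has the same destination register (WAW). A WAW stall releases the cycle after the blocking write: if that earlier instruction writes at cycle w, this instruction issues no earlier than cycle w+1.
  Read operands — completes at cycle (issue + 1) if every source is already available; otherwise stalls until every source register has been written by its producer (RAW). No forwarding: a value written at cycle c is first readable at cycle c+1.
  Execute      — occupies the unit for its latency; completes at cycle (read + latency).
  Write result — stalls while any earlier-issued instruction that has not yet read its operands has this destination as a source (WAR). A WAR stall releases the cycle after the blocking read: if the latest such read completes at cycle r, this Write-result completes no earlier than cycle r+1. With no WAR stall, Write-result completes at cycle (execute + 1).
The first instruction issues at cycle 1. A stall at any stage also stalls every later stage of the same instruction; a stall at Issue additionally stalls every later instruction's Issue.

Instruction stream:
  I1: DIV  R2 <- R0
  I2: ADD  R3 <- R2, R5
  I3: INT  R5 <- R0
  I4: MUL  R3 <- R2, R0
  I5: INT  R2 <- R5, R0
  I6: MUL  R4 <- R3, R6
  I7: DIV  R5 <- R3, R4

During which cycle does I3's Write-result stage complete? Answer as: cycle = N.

cycle = 13

[I1] 1/2/10/11
[I2] 2/12/14/15  (RAW R2: wait I1 write@11)
[I3] 3/4/5/13  (WAR R5: wait I2 read@12)
[I4] 16/17/21/22  (WAW R3: wait I2 write@15)
[I5] 17/18/19/20
[I6] 23/24/28/29  (struct: MUL busy until I4 writes@22)
[I7] 24/30/38/39  (RAW R4: wait I6 write@29)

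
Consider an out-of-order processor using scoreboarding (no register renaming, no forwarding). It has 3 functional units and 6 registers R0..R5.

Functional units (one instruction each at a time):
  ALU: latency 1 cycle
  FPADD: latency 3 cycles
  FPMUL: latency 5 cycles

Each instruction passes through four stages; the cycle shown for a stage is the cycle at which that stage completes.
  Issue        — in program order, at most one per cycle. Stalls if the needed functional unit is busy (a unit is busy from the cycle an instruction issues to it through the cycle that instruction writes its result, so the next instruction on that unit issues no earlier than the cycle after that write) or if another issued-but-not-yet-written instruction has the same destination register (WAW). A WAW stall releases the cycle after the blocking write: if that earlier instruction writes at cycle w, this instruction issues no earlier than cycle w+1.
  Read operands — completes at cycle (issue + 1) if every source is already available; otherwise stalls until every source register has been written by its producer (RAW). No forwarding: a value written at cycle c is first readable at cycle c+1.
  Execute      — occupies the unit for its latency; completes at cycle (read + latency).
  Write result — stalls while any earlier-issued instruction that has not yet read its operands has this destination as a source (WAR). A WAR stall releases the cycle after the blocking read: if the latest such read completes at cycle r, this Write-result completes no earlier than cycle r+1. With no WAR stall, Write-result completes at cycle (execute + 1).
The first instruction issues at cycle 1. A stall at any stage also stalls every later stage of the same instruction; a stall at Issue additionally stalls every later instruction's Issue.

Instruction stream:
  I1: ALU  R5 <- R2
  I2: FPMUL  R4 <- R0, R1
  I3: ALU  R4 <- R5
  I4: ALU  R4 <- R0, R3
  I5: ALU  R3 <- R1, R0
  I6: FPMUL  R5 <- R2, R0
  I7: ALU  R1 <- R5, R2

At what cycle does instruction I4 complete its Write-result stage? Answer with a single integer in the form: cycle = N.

cycle = 17

t=1  issue I1 (ALU)
t=2  I1 read-ops; issue I2 (FPMUL)
t=3  I1 finished on ALU; I2 read-ops
t=4  I1→R5
t=8  I2 finished on FPMUL
t=9  I2→R4
t=10  issue I3 (ALU)
t=11  I3 read-ops
t=12  I3 finished on ALU
t=13  I3→R4
t=14  issue I4 (ALU)
t=15  I4 read-ops
t=16  I4 finished on ALU
t=17  I4→R4
t=18  issue I5 (ALU)
t=19  I5 read-ops; issue I6 (FPMUL)
t=20  I5 finished on ALU; I6 read-ops
t=21  I5→R3
t=22  issue I7 (ALU)
t=25  I6 finished on FPMUL
t=26  I6→R5
t=27  I7 read-ops
t=28  I7 finished on ALU
t=29  I7→R1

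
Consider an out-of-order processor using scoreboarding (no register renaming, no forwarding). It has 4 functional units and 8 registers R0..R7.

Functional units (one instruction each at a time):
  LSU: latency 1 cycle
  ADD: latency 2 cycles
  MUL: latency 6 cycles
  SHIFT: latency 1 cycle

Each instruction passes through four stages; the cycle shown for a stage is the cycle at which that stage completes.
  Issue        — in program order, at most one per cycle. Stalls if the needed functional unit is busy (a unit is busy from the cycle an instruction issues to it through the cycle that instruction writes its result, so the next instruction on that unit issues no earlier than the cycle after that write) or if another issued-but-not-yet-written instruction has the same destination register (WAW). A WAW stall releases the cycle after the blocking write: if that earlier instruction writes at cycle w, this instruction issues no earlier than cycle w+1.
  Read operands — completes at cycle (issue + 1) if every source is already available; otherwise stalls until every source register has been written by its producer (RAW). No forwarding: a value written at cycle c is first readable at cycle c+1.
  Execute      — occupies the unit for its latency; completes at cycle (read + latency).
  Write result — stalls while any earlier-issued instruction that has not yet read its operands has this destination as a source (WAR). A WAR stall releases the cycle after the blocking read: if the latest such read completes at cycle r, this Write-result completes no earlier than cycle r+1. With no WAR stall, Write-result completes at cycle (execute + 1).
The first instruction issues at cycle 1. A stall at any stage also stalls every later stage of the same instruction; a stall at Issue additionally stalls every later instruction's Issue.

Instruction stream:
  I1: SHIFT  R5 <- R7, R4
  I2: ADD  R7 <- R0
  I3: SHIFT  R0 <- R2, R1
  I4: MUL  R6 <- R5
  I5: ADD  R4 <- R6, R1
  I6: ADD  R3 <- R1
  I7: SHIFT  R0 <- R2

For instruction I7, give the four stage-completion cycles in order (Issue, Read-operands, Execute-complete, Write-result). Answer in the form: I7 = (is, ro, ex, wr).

I7 = (20, 21, 22, 23)

I1: IS=1 RO=2 EX=3 WR=4
I2: IS=2 RO=3 EX=5 WR=6
I3: IS=5 RO=6 EX=7 WR=8  [struct: SHIFT busy until I1 writes@4]
I4: IS=6 RO=7 EX=13 WR=14
I5: IS=7 RO=15 EX=17 WR=18  [RAW R6: wait I4 write@14]
I6: IS=19 RO=20 EX=22 WR=23  [struct: ADD busy until I5 writes@18]
I7: IS=20 RO=21 EX=22 WR=23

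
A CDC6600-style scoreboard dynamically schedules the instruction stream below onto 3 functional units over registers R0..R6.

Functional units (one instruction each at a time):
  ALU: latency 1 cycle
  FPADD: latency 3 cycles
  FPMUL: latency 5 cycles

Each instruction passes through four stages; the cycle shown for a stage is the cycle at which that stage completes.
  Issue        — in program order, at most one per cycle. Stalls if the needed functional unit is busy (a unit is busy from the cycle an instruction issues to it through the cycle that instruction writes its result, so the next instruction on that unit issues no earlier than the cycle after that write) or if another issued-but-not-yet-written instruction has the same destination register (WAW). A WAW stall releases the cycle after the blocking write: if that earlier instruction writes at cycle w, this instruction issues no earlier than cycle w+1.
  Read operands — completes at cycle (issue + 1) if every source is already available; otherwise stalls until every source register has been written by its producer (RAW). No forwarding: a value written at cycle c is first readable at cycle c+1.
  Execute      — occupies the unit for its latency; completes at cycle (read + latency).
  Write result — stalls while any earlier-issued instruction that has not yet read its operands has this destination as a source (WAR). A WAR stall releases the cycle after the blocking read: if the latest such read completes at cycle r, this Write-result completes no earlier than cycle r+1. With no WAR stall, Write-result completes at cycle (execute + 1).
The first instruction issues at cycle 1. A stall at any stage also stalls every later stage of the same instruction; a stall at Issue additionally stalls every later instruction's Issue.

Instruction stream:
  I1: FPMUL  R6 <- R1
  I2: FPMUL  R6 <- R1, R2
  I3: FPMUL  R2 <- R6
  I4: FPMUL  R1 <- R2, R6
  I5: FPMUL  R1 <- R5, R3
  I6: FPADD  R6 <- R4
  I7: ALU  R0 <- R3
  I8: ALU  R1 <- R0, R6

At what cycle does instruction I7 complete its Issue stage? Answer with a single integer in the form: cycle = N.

cycle = 35

t=1  I1 dispatched to FPMUL
t=2  I1 operands ready
t=7  I1 complete
t=8  R6←I1
t=9  I2 dispatched to FPMUL
t=10  I2 operands ready
t=15  I2 complete
t=16  R6←I2
t=17  I3 dispatched to FPMUL
t=18  I3 operands ready
t=23  I3 complete
t=24  R2←I3
t=25  I4 dispatched to FPMUL
t=26  I4 operands ready
t=31  I4 complete
t=32  R1←I4
t=33  I5 dispatched to FPMUL
t=34  I5 operands ready · I6 dispatched to FPADD
t=35  I6 operands ready · I7 dispatched to ALU
t=36  I7 operands ready
t=37  I7 complete
t=38  I6 complete · R0←I7
t=39  I5 complete · R6←I6
t=40  R1←I5
t=41  I8 dispatched to ALU
t=42  I8 operands ready
t=43  I8 complete
t=44  R1←I8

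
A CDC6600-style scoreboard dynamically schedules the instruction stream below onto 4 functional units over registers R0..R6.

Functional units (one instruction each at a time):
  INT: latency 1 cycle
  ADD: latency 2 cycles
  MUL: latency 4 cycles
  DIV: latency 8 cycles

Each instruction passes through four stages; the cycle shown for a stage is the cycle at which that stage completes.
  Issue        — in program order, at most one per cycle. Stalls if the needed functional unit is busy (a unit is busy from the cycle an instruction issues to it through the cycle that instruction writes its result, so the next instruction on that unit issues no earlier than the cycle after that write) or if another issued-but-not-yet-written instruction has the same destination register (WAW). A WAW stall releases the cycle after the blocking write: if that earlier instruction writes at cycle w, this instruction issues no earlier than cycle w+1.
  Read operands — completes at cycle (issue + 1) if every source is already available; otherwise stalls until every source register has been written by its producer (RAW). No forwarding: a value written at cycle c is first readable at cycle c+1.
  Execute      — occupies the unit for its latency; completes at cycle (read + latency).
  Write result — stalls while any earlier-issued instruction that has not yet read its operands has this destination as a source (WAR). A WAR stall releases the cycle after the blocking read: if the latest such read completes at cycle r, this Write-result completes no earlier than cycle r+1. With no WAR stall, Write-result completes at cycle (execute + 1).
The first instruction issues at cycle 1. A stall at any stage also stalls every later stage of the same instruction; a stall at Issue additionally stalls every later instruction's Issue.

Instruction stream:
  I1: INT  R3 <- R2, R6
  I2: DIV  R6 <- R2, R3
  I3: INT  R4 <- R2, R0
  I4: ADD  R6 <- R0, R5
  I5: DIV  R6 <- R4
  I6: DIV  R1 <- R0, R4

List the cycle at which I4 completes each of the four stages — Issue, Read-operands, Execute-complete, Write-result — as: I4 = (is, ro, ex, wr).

t=1  I1→INT
t=2  I1 RO · I2→DIV
t=3  I1 EX
t=4  I1 WR R3
t=5  I2 RO · I3→INT
t=6  I3 RO
t=7  I3 EX
t=8  I3 WR R4
t=13  I2 EX
t=14  I2 WR R6
t=15  I4→ADD
t=16  I4 RO
t=18  I4 EX
t=19  I4 WR R6
t=20  I5→DIV
t=21  I5 RO
t=29  I5 EX
t=30  I5 WR R6
t=31  I6→DIV
t=32  I6 RO
t=40  I6 EX
t=41  I6 WR R1

I4 = (15, 16, 18, 19)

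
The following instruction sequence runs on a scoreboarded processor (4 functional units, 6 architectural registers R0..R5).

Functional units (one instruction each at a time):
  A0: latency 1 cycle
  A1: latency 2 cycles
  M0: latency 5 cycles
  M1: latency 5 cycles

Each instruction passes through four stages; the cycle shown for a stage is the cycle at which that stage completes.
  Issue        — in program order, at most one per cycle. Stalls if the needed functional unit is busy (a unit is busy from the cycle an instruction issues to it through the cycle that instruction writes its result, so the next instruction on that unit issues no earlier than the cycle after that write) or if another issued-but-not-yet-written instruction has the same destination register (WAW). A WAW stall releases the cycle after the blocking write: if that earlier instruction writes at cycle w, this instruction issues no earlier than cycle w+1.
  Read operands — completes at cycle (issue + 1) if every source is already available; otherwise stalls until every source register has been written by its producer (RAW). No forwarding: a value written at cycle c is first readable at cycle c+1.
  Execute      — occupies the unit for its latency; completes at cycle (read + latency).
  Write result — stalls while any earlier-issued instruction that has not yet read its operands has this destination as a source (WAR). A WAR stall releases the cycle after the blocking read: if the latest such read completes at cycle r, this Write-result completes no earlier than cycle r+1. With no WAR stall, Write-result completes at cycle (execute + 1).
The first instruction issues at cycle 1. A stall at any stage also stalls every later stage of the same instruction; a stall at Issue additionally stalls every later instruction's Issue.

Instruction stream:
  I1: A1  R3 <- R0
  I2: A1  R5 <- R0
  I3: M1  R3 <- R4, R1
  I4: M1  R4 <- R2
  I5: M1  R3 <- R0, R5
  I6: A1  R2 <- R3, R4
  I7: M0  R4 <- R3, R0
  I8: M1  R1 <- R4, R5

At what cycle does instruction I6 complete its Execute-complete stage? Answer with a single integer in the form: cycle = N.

cycle = 33

  I1 | 1 | 2 | 4 | 5
  I2 | 6 | 7 | 9 | 10   struct: A1 busy until I1 writes@5
  I3 | 7 | 8 | 13 | 14
  I4 | 15 | 16 | 21 | 22   struct: M1 busy until I3 writes@14
  I5 | 23 | 24 | 29 | 30   struct: M1 busy until I4 writes@22
  I6 | 24 | 31 | 33 | 34   RAW R3: wait I5 write@30
  I7 | 25 | 31 | 36 | 37   RAW R3: wait I5 write@30
  I8 | 31 | 38 | 43 | 44   struct: M1 busy until I5 writes@30 · RAW R4: wait I7 write@37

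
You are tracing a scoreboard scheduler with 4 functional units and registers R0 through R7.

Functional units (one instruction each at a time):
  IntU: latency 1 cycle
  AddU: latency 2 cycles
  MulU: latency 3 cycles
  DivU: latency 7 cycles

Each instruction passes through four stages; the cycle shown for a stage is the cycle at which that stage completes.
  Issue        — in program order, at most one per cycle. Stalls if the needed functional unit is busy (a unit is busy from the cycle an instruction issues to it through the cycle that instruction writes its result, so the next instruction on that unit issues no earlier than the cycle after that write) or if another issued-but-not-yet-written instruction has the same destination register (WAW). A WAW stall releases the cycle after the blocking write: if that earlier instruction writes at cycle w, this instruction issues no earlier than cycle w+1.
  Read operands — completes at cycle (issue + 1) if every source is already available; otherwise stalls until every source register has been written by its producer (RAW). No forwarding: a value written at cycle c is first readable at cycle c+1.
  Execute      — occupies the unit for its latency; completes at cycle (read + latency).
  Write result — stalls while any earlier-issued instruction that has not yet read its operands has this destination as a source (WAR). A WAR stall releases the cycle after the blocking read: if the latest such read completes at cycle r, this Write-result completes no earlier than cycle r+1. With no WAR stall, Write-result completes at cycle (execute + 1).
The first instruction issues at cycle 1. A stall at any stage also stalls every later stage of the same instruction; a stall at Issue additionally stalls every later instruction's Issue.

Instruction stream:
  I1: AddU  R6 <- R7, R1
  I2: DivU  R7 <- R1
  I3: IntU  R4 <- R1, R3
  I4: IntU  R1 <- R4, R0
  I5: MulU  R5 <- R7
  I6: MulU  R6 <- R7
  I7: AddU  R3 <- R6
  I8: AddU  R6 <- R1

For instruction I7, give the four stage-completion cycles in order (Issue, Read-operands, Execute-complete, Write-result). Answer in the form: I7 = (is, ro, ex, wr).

I7 = (18, 23, 25, 26)

cycle 1: I1→AddU
cycle 2: I1 RO | I2→DivU
cycle 3: I2 RO | I3→IntU
cycle 4: I1 EX | I3 RO
cycle 5: I1 WR R6 | I3 EX
cycle 6: I3 WR R4
cycle 7: I4→IntU
cycle 8: I4 RO | I5→MulU
cycle 9: I4 EX
cycle 10: I2 EX | I4 WR R1
cycle 11: I2 WR R7
cycle 12: I5 RO
cycle 15: I5 EX
cycle 16: I5 WR R5
cycle 17: I6→MulU
cycle 18: I6 RO | I7→AddU
cycle 21: I6 EX
cycle 22: I6 WR R6
cycle 23: I7 RO
cycle 25: I7 EX
cycle 26: I7 WR R3
cycle 27: I8→AddU
cycle 28: I8 RO
cycle 30: I8 EX
cycle 31: I8 WR R6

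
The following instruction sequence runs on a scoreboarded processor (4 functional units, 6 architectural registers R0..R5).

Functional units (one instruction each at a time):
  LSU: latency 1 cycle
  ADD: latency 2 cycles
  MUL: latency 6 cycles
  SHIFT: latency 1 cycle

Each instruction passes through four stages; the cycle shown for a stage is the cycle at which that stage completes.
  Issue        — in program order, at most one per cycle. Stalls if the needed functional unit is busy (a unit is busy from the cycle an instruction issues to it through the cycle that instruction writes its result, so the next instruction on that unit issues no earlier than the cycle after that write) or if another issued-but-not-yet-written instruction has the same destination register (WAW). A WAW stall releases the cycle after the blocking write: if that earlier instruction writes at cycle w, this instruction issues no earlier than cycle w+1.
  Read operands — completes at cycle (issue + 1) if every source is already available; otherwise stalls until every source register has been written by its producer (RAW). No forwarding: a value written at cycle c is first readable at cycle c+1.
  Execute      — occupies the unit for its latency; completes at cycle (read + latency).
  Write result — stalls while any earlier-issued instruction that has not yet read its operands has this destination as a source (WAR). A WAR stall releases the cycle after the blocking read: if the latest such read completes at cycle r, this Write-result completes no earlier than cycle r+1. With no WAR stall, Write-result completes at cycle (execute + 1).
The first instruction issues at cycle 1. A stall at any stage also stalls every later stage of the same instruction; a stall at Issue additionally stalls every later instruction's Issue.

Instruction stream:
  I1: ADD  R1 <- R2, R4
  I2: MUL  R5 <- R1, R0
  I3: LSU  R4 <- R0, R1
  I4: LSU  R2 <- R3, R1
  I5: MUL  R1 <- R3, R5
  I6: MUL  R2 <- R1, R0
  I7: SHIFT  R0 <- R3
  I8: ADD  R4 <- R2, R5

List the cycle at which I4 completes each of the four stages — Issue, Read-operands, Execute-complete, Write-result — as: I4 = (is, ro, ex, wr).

I4 = (9, 10, 11, 12)

I1: IS=1 RO=2 EX=4 WR=5
I2: IS=2 RO=6 EX=12 WR=13  [RAW R1: wait I1 write@5]
I3: IS=3 RO=6 EX=7 WR=8  [RAW R1: wait I1 write@5]
I4: IS=9 RO=10 EX=11 WR=12  [struct: LSU busy until I3 writes@8]
I5: IS=14 RO=15 EX=21 WR=22  [struct: MUL busy until I2 writes@13]
I6: IS=23 RO=24 EX=30 WR=31  [struct: MUL busy until I5 writes@22]
I7: IS=24 RO=25 EX=26 WR=27
I8: IS=25 RO=32 EX=34 WR=35  [RAW R2: wait I6 write@31]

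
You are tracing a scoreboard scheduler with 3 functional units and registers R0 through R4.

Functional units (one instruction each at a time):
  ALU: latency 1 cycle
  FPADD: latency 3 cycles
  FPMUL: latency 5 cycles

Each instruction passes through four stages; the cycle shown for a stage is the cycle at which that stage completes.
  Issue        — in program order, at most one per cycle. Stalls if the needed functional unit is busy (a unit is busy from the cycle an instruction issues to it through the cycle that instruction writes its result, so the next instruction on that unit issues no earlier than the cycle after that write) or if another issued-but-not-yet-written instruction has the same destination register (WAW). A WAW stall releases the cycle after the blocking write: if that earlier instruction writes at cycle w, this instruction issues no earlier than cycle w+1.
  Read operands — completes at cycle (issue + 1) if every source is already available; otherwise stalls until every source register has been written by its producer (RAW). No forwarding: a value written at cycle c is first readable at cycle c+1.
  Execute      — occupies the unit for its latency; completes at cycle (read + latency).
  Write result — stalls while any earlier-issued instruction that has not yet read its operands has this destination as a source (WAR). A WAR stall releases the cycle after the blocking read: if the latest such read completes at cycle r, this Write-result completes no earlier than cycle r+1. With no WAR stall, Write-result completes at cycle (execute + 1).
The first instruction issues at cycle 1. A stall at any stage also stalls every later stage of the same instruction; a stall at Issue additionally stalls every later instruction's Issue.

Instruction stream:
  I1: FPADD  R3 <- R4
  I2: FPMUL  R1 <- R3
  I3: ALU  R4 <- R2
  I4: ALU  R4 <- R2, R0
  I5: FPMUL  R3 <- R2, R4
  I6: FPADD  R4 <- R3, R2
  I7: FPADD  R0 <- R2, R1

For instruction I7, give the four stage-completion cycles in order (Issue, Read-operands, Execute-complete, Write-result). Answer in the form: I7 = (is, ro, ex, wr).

[I1] 1/2/5/6
[I2] 2/7/12/13  (RAW R3: wait I1 write@6)
[I3] 3/4/5/6
[I4] 7/8/9/10  (struct: ALU busy until I3 writes@6)
[I5] 14/15/20/21  (struct: FPMUL busy until I2 writes@13)
[I6] 15/22/25/26  (RAW R3: wait I5 write@21)
[I7] 27/28/31/32  (struct: FPADD busy until I6 writes@26)

I7 = (27, 28, 31, 32)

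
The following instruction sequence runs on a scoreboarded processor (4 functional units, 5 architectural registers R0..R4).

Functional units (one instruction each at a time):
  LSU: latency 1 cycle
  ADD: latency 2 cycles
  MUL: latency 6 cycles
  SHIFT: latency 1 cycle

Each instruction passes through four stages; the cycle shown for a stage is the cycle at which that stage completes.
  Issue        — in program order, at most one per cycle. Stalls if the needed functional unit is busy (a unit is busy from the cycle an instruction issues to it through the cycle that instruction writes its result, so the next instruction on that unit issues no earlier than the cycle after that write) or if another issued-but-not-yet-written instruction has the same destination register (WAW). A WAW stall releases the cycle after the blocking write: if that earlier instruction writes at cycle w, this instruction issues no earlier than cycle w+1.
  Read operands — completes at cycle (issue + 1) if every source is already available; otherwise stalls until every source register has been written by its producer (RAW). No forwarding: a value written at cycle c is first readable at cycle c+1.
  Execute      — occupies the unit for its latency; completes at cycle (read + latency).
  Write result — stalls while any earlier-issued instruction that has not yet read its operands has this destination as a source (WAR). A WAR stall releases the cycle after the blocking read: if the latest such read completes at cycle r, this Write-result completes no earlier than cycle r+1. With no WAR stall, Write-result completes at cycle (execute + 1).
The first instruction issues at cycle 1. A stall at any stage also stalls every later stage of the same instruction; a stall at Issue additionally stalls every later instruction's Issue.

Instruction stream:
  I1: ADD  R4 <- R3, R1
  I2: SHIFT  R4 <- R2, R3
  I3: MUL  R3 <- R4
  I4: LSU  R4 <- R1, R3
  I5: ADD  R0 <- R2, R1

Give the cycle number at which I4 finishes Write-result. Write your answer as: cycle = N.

c1: issue I1 (ADD)
c2: I1 read-ops
c4: I1 finished on ADD
c5: I1→R4
c6: issue I2 (SHIFT)
c7: I2 read-ops, issue I3 (MUL)
c8: I2 finished on SHIFT
c9: I2→R4
c10: I3 read-ops, issue I4 (LSU)
c11: issue I5 (ADD)
c12: I5 read-ops
c14: I5 finished on ADD
c15: I5→R0
c16: I3 finished on MUL
c17: I3→R3
c18: I4 read-ops
c19: I4 finished on LSU
c20: I4→R4

cycle = 20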